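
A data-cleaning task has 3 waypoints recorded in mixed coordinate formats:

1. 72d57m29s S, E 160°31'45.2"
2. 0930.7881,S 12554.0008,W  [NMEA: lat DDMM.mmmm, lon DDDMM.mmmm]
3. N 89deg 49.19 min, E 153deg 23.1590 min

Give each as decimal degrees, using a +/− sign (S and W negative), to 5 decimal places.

1. -72.95806, 160.52922
2. -9.51314, -125.90001
3. 89.81983, 153.38598

Point 1:
  φ: 72 + 57/60 + 29/3600 = 72.958056
  S → negative
  Longitude: 31′ + 45.2″ = 31.75333′; 160 + 31.75333/60 = 160.529222
  E → positive
Point 2:
  Latitude: degrees = first 2 digits = 9, minutes = 30.7881; 9 + 30.7881/60 = 9.513135
  S ⇒ negate
  Longitude: split at 3 digits → 125° and 54.0008′; 125 + 54.0008/60 = 125.900013
  W ⇒ negate
Point 3:
  Lat: 89 + 49.19/60 = 89.819833
  N → positive
  Lon: 153 + 23.159/60 = 153.385983
  E → positive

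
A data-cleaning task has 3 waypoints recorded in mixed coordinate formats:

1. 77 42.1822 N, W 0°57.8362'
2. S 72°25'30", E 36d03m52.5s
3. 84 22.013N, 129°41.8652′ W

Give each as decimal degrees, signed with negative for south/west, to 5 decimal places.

1. 77.70304, -0.96394
2. -72.42500, 36.06458
3. 84.36688, -129.69775

Point 1:
  Latitude: 77 + 42.1822/60 = 77.703037
  N ⇒ keep positive
  λ: 0 + 57.8362/60 = 0.963937
  W ⇒ negate
Point 2:
  Latitude: 25′ + 30″ = 25.50000′; 72 + 25.50000/60 = 72.425000
  S ⇒ negate
  Longitude: 36 + 3/60 + 52.5/3600 = 36.064583
  E → positive
Point 3:
  Latitude: 84 + 22.013/60 = 84.366883
  N → positive
  Longitude: 41.8652′ = 0.697753°; total 129.697753
  hemisphere W, so the sign is −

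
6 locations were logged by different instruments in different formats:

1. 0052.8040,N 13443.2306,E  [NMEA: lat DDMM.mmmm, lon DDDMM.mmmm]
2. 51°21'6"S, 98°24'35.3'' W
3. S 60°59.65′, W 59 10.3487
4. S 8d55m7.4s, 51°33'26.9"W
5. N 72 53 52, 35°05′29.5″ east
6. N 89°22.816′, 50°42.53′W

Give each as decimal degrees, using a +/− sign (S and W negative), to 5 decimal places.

1. 0.88007, 134.72051
2. -51.35167, -98.40981
3. -60.99417, -59.17248
4. -8.91872, -51.55747
5. 72.89778, 35.09153
6. 89.38027, -50.70883

Point 1:
  Lat: split at 2 digits → 00° and 52.804′; 0 + 52.804/60 = 0.880067
  N ⇒ keep positive
  Lon: split at 3 digits → 134° and 43.2306′; 134 + 43.2306/60 = 134.720510
  E → positive
Point 2:
  Latitude: 51° + 21/60 + 6/3600 = 51 + 0.350000 + 0.001667 = 51.351667
  S ⇒ negate
  λ: 24′ + 35.3″ = 24.58833′; 98 + 24.58833/60 = 98.409806
  hemisphere W, so the sign is −
Point 3:
  Lat: 60 + 59.65/60 = 60.994167
  S → negative
  λ: 59 + 10.3487/60 = 59.172478
  W ⇒ negate
Point 4:
  Latitude: 8° + 55/60 + 7.4/3600 = 8 + 0.916667 + 0.002056 = 8.918722
  S ⇒ negate
  Longitude: 51 + 33/60 + 26.9/3600 = 51.557472
  W ⇒ negate
Point 5:
  Latitude: 72° + 53/60 + 52/3600 = 72 + 0.883333 + 0.014444 = 72.897778
  N ⇒ keep positive
  Lon: 35 + 5/60 + 29.5/3600 = 35.091528
  E ⇒ keep positive
Point 6:
  Lat: 89 + 22.816/60 = 89.380267
  N → positive
  Longitude: 42.53′ = 0.708833°; total 50.708833
  hemisphere W, so the sign is −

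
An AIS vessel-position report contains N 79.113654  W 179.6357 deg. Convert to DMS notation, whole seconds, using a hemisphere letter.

79°06′49″ N, 179°38′9″ W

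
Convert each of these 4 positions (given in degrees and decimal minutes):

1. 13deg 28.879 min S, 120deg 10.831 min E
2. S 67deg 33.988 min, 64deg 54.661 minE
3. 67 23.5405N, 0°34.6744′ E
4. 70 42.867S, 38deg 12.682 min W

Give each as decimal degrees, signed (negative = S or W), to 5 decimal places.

Point 1:
  Lat: 13 + 28.879/60 = 13.481317
  hemisphere S, so the sign is −
  Longitude: 10.831′ = 0.180517°; total 120.180517
  E ⇒ keep positive
Point 2:
  φ: 67 + 33.988/60 = 67.566467
  S → negative
  λ: 54.661′ = 0.911017°; total 64.911017
  E ⇒ keep positive
Point 3:
  Latitude: 67 + 23.5405/60 = 67.392342
  N → positive
  Lon: 34.6744′ = 0.577907°; total 0.577907
  E ⇒ keep positive
Point 4:
  Lat: 42.867′ = 0.714450°; total 70.714450
  hemisphere S, so the sign is −
  λ: 12.682′ = 0.211367°; total 38.211367
  hemisphere W, so the sign is −

1. -13.48132, 120.18052
2. -67.56647, 64.91102
3. 67.39234, 0.57791
4. -70.71445, -38.21137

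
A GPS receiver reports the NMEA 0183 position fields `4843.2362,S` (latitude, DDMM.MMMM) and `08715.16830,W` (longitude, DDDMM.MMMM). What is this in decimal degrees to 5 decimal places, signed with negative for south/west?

Lat: degrees = first 2 digits = 48, minutes = 43.2362; 48 + 43.2362/60 = 48.720603
S ⇒ negate
Longitude: split at 3 digits → 087° and 15.1683′; 87 + 15.1683/60 = 87.252805
W ⇒ negate

-48.72060, -87.25281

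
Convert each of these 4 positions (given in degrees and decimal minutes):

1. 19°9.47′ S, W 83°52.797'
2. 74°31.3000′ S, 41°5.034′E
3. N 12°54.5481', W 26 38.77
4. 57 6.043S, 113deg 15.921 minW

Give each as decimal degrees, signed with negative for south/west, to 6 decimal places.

1. -19.157833, -83.879950
2. -74.521667, 41.083900
3. 12.909135, -26.646167
4. -57.100717, -113.265350

Point 1:
  Lat: 9.47′ = 0.157833°; total 19.1578333
  hemisphere S, so the sign is −
  Lon: 52.797′ = 0.879950°; total 83.8799500
  W → negative
Point 2:
  φ: 31.3′ = 0.521667°; total 74.5216667
  hemisphere S, so the sign is −
  λ: 41 + 5.034/60 = 41.0839000
  E ⇒ keep positive
Point 3:
  Lat: 12 + 54.5481/60 = 12.9091350
  N → positive
  λ: 38.77′ = 0.646167°; total 26.6461667
  W → negative
Point 4:
  φ: 57 + 6.043/60 = 57.1007167
  hemisphere S, so the sign is −
  Lon: 15.921′ = 0.265350°; total 113.2653500
  hemisphere W, so the sign is −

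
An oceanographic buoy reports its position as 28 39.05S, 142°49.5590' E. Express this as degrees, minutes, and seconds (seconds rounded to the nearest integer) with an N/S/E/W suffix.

28°39′3″ S, 142°49′34″ E

φ: 39.05000′ → 39′ and 0.05000 × 60 = 3.00″
Longitude: 49.55900′ → 49′ and 0.55900 × 60 = 33.54″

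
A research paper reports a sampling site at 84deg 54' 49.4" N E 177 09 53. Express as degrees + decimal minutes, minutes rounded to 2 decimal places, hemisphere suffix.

84° 54.82′ N, 177° 9.88′ E

Latitude: 54 + 49.4/60 = 54.8233′
Longitude: seconds/60 = 0.88333; minutes = 9 + 0.88333 = 9.8833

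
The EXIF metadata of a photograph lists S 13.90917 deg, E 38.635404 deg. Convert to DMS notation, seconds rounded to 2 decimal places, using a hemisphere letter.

13°54′33.01″ S, 38°38′7.45″ E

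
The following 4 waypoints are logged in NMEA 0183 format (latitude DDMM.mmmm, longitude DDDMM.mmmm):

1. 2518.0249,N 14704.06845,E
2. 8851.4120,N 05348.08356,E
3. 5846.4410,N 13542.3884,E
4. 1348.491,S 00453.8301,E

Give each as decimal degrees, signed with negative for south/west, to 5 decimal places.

Point 1:
  Lat: split at 2 digits → 25° and 18.0249′; 25 + 18.0249/60 = 25.300415
  N → positive
  λ: degrees = first 3 digits = 147, minutes = 4.06845; 147 + 4.06845/60 = 147.067808
  E → positive
Point 2:
  Latitude: degrees = first 2 digits = 88, minutes = 51.412; 88 + 51.412/60 = 88.856867
  N ⇒ keep positive
  λ: degrees = first 3 digits = 53, minutes = 48.08356; 53 + 48.08356/60 = 53.801393
  E ⇒ keep positive
Point 3:
  Lat: degrees = first 2 digits = 58, minutes = 46.441; 58 + 46.441/60 = 58.774017
  N ⇒ keep positive
  Lon: degrees = first 3 digits = 135, minutes = 42.3884; 135 + 42.3884/60 = 135.706473
  E → positive
Point 4:
  φ: split at 2 digits → 13° and 48.491′; 13 + 48.491/60 = 13.808183
  S → negative
  Lon: degrees = first 3 digits = 4, minutes = 53.8301; 4 + 53.8301/60 = 4.897168
  E → positive

1. 25.30042, 147.06781
2. 88.85687, 53.80139
3. 58.77402, 135.70647
4. -13.80818, 4.89717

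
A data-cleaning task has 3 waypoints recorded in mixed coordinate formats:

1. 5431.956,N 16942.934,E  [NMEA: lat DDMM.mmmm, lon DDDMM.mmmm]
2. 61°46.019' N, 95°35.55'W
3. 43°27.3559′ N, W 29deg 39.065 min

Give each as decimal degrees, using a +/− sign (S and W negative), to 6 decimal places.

Point 1:
  φ: split at 2 digits → 54° and 31.956′; 54 + 31.956/60 = 54.5326000
  N → positive
  λ: split at 3 digits → 169° and 42.934′; 169 + 42.934/60 = 169.7155667
  E ⇒ keep positive
Point 2:
  Lat: 61 + 46.019/60 = 61.7669833
  N ⇒ keep positive
  Lon: 95 + 35.55/60 = 95.5925000
  hemisphere W, so the sign is −
Point 3:
  Lat: 43 + 27.3559/60 = 43.4559317
  N → positive
  λ: 39.065′ = 0.651083°; total 29.6510833
  W → negative

1. 54.532600, 169.715567
2. 61.766983, -95.592500
3. 43.455932, -29.651083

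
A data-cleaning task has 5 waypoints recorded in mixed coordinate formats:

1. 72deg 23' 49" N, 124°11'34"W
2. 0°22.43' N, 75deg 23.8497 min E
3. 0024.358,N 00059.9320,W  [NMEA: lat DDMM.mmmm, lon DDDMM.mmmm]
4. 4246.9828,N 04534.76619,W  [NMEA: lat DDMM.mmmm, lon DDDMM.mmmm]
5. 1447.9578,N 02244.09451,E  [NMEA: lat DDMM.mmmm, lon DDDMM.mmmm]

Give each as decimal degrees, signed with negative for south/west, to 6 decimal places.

1. 72.396944, -124.192778
2. 0.373833, 75.397495
3. 0.405967, -0.998867
4. 42.783047, -45.579437
5. 14.799297, 22.734909

Point 1:
  φ: 23′ + 49″ = 23.81667′; 72 + 23.81667/60 = 72.3969444
  N ⇒ keep positive
  Longitude: 11′ + 34″ = 11.56667′; 124 + 11.56667/60 = 124.1927778
  hemisphere W, so the sign is −
Point 2:
  φ: 0 + 22.43/60 = 0.3738333
  N → positive
  Lon: 23.8497′ = 0.397495°; total 75.3974950
  E → positive
Point 3:
  φ: degrees = first 2 digits = 0, minutes = 24.358; 0 + 24.358/60 = 0.4059667
  N ⇒ keep positive
  Lon: degrees = first 3 digits = 0, minutes = 59.932; 0 + 59.932/60 = 0.9988667
  W ⇒ negate
Point 4:
  Latitude: degrees = first 2 digits = 42, minutes = 46.9828; 42 + 46.9828/60 = 42.7830467
  N ⇒ keep positive
  λ: split at 3 digits → 045° and 34.76619′; 45 + 34.76619/60 = 45.5794365
  W ⇒ negate
Point 5:
  Lat: degrees = first 2 digits = 14, minutes = 47.9578; 14 + 47.9578/60 = 14.7992967
  N → positive
  Lon: degrees = first 3 digits = 22, minutes = 44.09451; 22 + 44.09451/60 = 22.7349085
  E → positive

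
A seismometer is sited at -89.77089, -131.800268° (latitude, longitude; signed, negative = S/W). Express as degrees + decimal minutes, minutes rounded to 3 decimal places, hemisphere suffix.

89° 46.253′ S, 131° 48.016′ W

Latitude is negative → S; |value| = 89.770890
φ: 89° + 0.770890 × 60 = 89° 46.25340′
Longitude is negative → W; |value| = 131.800268
Longitude: minutes = (131.800268 − 131) × 60 = 48.01608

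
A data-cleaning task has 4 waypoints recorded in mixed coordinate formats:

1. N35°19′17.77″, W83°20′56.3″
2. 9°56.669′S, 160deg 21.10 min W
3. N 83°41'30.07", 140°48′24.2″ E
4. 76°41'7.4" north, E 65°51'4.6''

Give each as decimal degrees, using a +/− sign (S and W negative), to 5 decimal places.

1. 35.32160, -83.34897
2. -9.94448, -160.35167
3. 83.69169, 140.80672
4. 76.68539, 65.85128

Point 1:
  Latitude: 19′ + 17.77″ = 19.29617′; 35 + 19.29617/60 = 35.321603
  N ⇒ keep positive
  λ: 83 + 20/60 + 56.3/3600 = 83.348972
  W ⇒ negate
Point 2:
  Latitude: 56.669′ = 0.944483°; total 9.944483
  hemisphere S, so the sign is −
  Lon: 160 + 21.1/60 = 160.351667
  W → negative
Point 3:
  Lat: 83 + 41/60 + 30.07/3600 = 83.691686
  N ⇒ keep positive
  λ: 140 + 48/60 + 24.2/3600 = 140.806722
  E → positive
Point 4:
  Lat: 76° + 41/60 + 7.4/3600 = 76 + 0.683333 + 0.002056 = 76.685389
  N → positive
  Lon: 65° + 51/60 + 4.6/3600 = 65 + 0.850000 + 0.001278 = 65.851278
  E ⇒ keep positive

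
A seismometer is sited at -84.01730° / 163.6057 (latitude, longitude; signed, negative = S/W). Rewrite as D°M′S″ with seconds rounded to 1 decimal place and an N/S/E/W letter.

84°01′2.3″ S, 163°36′20.5″ E

Latitude is negative → S; |value| = 84.017300
φ: 0.017300 × 60 = 1.03800′ → 1′, remainder × 60 = 2.280″
Lon: 0.605700° → 36.34200′; 0.34200 × 60 = 20.520″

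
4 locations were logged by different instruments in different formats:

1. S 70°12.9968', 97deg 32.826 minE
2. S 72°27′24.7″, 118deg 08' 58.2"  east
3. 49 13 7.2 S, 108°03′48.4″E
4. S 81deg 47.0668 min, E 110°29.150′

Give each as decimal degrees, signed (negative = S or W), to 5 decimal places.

Point 1:
  Latitude: 70 + 12.9968/60 = 70.216613
  hemisphere S, so the sign is −
  Longitude: 32.826′ = 0.547100°; total 97.547100
  E ⇒ keep positive
Point 2:
  Lat: 72° + 27/60 + 24.7/3600 = 72 + 0.450000 + 0.006861 = 72.456861
  hemisphere S, so the sign is −
  Lon: 8′ + 58.2″ = 8.97000′; 118 + 8.97000/60 = 118.149500
  E → positive
Point 3:
  φ: 49° + 13/60 + 7.2/3600 = 49 + 0.216667 + 0.002000 = 49.218667
  hemisphere S, so the sign is −
  λ: 108° + 3/60 + 48.4/3600 = 108 + 0.050000 + 0.013444 = 108.063444
  E → positive
Point 4:
  φ: 81 + 47.0668/60 = 81.784447
  S ⇒ negate
  λ: 110 + 29.15/60 = 110.485833
  E → positive

1. -70.21661, 97.54710
2. -72.45686, 118.14950
3. -49.21867, 108.06344
4. -81.78445, 110.48583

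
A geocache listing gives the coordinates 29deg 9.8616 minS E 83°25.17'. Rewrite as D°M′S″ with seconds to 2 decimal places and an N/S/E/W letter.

φ: fractional minutes 0.86160 × 60 = 51.6960″
Lon: 25.17000′ → 25′ and 0.17000 × 60 = 10.2000″

29°09′51.70″ S, 83°25′10.20″ E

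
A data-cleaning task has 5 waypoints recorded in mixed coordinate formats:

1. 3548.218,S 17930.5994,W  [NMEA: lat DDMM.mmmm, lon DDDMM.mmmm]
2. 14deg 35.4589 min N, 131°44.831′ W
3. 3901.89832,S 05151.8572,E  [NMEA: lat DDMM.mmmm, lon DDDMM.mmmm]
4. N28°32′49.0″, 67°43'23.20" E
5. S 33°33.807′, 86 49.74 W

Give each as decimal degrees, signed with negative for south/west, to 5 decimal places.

1. -35.80363, -179.50999
2. 14.59098, -131.74718
3. -39.03164, 51.86429
4. 28.54694, 67.72311
5. -33.56345, -86.82900

Point 1:
  φ: split at 2 digits → 35° and 48.218′; 35 + 48.218/60 = 35.803633
  hemisphere S, so the sign is −
  Lon: degrees = first 3 digits = 179, minutes = 30.5994; 179 + 30.5994/60 = 179.509990
  W → negative
Point 2:
  Latitude: 35.4589′ = 0.590982°; total 14.590982
  N → positive
  Longitude: 131 + 44.831/60 = 131.747183
  W ⇒ negate
Point 3:
  φ: degrees = first 2 digits = 39, minutes = 1.89832; 39 + 1.89832/60 = 39.031639
  S → negative
  λ: split at 3 digits → 051° and 51.8572′; 51 + 51.8572/60 = 51.864287
  E ⇒ keep positive
Point 4:
  Lat: 28 + 32/60 + 49/3600 = 28.546944
  N ⇒ keep positive
  λ: 67 + 43/60 + 23.2/3600 = 67.723111
  E → positive
Point 5:
  Latitude: 33 + 33.807/60 = 33.563450
  S ⇒ negate
  Lon: 49.74′ = 0.829000°; total 86.829000
  W ⇒ negate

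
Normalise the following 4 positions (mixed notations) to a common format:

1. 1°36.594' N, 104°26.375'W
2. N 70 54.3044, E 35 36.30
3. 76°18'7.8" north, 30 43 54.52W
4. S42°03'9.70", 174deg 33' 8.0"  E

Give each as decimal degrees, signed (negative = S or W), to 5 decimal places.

1. 1.60990, -104.43958
2. 70.90507, 35.60500
3. 76.30217, -30.73181
4. -42.05269, 174.55222

Point 1:
  Latitude: 1 + 36.594/60 = 1.609900
  N → positive
  Longitude: 26.375′ = 0.439583°; total 104.439583
  W → negative
Point 2:
  φ: 54.3044′ = 0.905073°; total 70.905073
  N ⇒ keep positive
  Longitude: 36.3′ = 0.605000°; total 35.605000
  E ⇒ keep positive
Point 3:
  Latitude: 76° + 18/60 + 7.8/3600 = 76 + 0.300000 + 0.002167 = 76.302167
  N → positive
  Lon: 43′ + 54.52″ = 43.90867′; 30 + 43.90867/60 = 30.731811
  hemisphere W, so the sign is −
Point 4:
  Latitude: 3′ + 9.7″ = 3.16167′; 42 + 3.16167/60 = 42.052694
  S ⇒ negate
  Lon: 174° + 33/60 + 8/3600 = 174 + 0.550000 + 0.002222 = 174.552222
  E → positive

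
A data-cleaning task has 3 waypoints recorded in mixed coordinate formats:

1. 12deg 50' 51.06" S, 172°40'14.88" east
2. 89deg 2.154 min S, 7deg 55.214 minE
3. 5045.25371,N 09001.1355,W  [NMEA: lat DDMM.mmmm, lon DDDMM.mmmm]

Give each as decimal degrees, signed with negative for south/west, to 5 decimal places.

Point 1:
  φ: 12° + 50/60 + 51.06/3600 = 12 + 0.833333 + 0.014183 = 12.847517
  S ⇒ negate
  Lon: 172° + 40/60 + 14.88/3600 = 172 + 0.666667 + 0.004133 = 172.670800
  E ⇒ keep positive
Point 2:
  φ: 89 + 2.154/60 = 89.035900
  hemisphere S, so the sign is −
  λ: 55.214′ = 0.920233°; total 7.920233
  E → positive
Point 3:
  φ: degrees = first 2 digits = 50, minutes = 45.25371; 50 + 45.25371/60 = 50.754229
  N → positive
  Lon: split at 3 digits → 090° and 1.1355′; 90 + 1.1355/60 = 90.018925
  W ⇒ negate

1. -12.84752, 172.67080
2. -89.03590, 7.92023
3. 50.75423, -90.01893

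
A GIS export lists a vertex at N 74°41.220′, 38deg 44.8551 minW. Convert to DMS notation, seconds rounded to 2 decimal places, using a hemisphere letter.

74°41′13.20″ N, 38°44′51.31″ W

Lat: 41.22000′ → 41′ and 0.22000 × 60 = 13.2000″
λ: 44.85510′ → 44′ and 0.85510 × 60 = 51.3060″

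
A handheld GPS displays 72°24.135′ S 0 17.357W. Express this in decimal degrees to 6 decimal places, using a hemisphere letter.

Lat: 72 + 24.135/60 = 72.4022500
Lon: 17.357′ = 0.289283°; total 0.2892833

72.402250° S, 0.289283° W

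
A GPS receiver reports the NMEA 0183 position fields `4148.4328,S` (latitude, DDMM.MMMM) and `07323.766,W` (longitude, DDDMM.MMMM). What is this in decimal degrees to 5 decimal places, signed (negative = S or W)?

-41.80721, -73.39610

Lat: degrees = first 2 digits = 41, minutes = 48.4328; 41 + 48.4328/60 = 41.807213
hemisphere S, so the sign is −
Lon: degrees = first 3 digits = 73, minutes = 23.766; 73 + 23.766/60 = 73.396100
W → negative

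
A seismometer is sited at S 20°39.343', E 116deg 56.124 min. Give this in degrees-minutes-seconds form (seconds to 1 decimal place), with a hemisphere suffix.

20°39′20.6″ S, 116°56′7.4″ E

Latitude: 39.34300′ → 39′ and 0.34300 × 60 = 20.580″
Longitude: 56.12400′ → 56′ and 0.12400 × 60 = 7.440″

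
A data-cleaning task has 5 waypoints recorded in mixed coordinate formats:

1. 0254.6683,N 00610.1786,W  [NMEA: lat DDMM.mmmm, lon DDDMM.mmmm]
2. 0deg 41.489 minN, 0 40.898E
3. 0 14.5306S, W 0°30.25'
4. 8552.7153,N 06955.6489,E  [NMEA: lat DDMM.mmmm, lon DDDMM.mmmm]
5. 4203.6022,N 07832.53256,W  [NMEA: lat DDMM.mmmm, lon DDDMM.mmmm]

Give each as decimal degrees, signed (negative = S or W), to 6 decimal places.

Point 1:
  Lat: split at 2 digits → 02° and 54.6683′; 2 + 54.6683/60 = 2.9111383
  N → positive
  Lon: degrees = first 3 digits = 6, minutes = 10.1786; 6 + 10.1786/60 = 6.1696433
  hemisphere W, so the sign is −
Point 2:
  Lat: 41.489′ = 0.691483°; total 0.6914833
  N → positive
  Lon: 40.898′ = 0.681633°; total 0.6816333
  E → positive
Point 3:
  Latitude: 0 + 14.5306/60 = 0.2421767
  hemisphere S, so the sign is −
  λ: 30.25′ = 0.504167°; total 0.5041667
  hemisphere W, so the sign is −
Point 4:
  Latitude: degrees = first 2 digits = 85, minutes = 52.7153; 85 + 52.7153/60 = 85.8785883
  N ⇒ keep positive
  Lon: degrees = first 3 digits = 69, minutes = 55.6489; 69 + 55.6489/60 = 69.9274817
  E ⇒ keep positive
Point 5:
  Lat: degrees = first 2 digits = 42, minutes = 3.6022; 42 + 3.6022/60 = 42.0600367
  N → positive
  Longitude: split at 3 digits → 078° and 32.53256′; 78 + 32.53256/60 = 78.5422093
  hemisphere W, so the sign is −

1. 2.911138, -6.169643
2. 0.691483, 0.681633
3. -0.242177, -0.504167
4. 85.878588, 69.927482
5. 42.060037, -78.542209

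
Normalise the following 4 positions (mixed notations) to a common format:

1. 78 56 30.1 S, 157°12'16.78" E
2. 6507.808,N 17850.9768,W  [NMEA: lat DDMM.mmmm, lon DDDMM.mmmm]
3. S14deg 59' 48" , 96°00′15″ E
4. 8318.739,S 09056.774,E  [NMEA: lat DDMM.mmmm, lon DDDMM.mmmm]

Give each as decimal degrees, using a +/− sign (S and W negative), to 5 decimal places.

Point 1:
  Latitude: 56′ + 30.1″ = 56.50167′; 78 + 56.50167/60 = 78.941694
  hemisphere S, so the sign is −
  Lon: 157° + 12/60 + 16.78/3600 = 157 + 0.200000 + 0.004661 = 157.204661
  E ⇒ keep positive
Point 2:
  Latitude: degrees = first 2 digits = 65, minutes = 7.808; 65 + 7.808/60 = 65.130133
  N → positive
  Longitude: degrees = first 3 digits = 178, minutes = 50.9768; 178 + 50.9768/60 = 178.849613
  W ⇒ negate
Point 3:
  Lat: 14° + 59/60 + 48/3600 = 14 + 0.983333 + 0.013333 = 14.996667
  S ⇒ negate
  Lon: 96 + 0/60 + 15/3600 = 96.004167
  E ⇒ keep positive
Point 4:
  φ: degrees = first 2 digits = 83, minutes = 18.739; 83 + 18.739/60 = 83.312317
  S ⇒ negate
  Lon: split at 3 digits → 090° and 56.774′; 90 + 56.774/60 = 90.946233
  E → positive

1. -78.94169, 157.20466
2. 65.13013, -178.84961
3. -14.99667, 96.00417
4. -83.31232, 90.94623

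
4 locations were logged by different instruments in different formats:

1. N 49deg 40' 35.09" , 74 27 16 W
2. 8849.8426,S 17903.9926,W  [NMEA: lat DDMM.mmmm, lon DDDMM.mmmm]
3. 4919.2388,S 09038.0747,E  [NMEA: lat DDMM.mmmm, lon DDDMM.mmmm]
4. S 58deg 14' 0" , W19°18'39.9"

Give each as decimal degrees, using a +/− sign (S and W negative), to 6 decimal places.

Point 1:
  φ: 49 + 40/60 + 35.09/3600 = 49.6764139
  N ⇒ keep positive
  Longitude: 27′ + 16″ = 27.26667′; 74 + 27.26667/60 = 74.4544444
  W ⇒ negate
Point 2:
  φ: degrees = first 2 digits = 88, minutes = 49.8426; 88 + 49.8426/60 = 88.8307100
  S ⇒ negate
  Longitude: split at 3 digits → 179° and 3.9926′; 179 + 3.9926/60 = 179.0665433
  hemisphere W, so the sign is −
Point 3:
  Lat: split at 2 digits → 49° and 19.2388′; 49 + 19.2388/60 = 49.3206467
  hemisphere S, so the sign is −
  Lon: degrees = first 3 digits = 90, minutes = 38.0747; 90 + 38.0747/60 = 90.6345783
  E → positive
Point 4:
  Lat: 14′ + 0″ = 14.00000′; 58 + 14.00000/60 = 58.2333333
  S ⇒ negate
  Lon: 18′ + 39.9″ = 18.66500′; 19 + 18.66500/60 = 19.3110833
  W → negative

1. 49.676414, -74.454444
2. -88.830710, -179.066543
3. -49.320647, 90.634578
4. -58.233333, -19.311083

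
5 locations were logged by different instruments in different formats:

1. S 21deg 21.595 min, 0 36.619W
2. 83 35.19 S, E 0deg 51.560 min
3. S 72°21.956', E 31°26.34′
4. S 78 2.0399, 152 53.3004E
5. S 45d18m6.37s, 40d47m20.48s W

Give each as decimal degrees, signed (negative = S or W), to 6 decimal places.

1. -21.359917, -0.610317
2. -83.586500, 0.859333
3. -72.365933, 31.439000
4. -78.033998, 152.888340
5. -45.301769, -40.789022

Point 1:
  Latitude: 21.595′ = 0.359917°; total 21.3599167
  S ⇒ negate
  λ: 36.619′ = 0.610317°; total 0.6103167
  W → negative
Point 2:
  φ: 83 + 35.19/60 = 83.5865000
  S ⇒ negate
  Longitude: 51.56′ = 0.859333°; total 0.8593333
  E → positive
Point 3:
  φ: 21.956′ = 0.365933°; total 72.3659333
  S → negative
  λ: 31 + 26.34/60 = 31.4390000
  E ⇒ keep positive
Point 4:
  Latitude: 2.0399′ = 0.033998°; total 78.0339983
  hemisphere S, so the sign is −
  Lon: 53.3004′ = 0.888340°; total 152.8883400
  E → positive
Point 5:
  Latitude: 45° + 18/60 + 6.37/3600 = 45 + 0.300000 + 0.001769 = 45.3017694
  S → negative
  Longitude: 40 + 47/60 + 20.48/3600 = 40.7890222
  W ⇒ negate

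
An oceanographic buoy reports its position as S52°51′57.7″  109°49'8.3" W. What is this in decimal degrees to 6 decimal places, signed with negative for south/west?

-52.866028, -109.818972

Lat: 52 + 51/60 + 57.7/3600 = 52.8660278
S ⇒ negate
Longitude: 109° + 49/60 + 8.3/3600 = 109 + 0.816667 + 0.002306 = 109.8189722
hemisphere W, so the sign is −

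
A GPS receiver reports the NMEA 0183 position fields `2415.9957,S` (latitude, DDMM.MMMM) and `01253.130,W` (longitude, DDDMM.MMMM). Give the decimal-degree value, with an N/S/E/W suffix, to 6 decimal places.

24.266595° S, 12.885500° W

Latitude: split at 2 digits → 24° and 15.9957′; 24 + 15.9957/60 = 24.2665950
Longitude: split at 3 digits → 012° and 53.13′; 12 + 53.13/60 = 12.8855000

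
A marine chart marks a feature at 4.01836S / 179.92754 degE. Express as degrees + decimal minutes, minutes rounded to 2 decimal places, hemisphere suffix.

Lat: 4° + 0.018360 × 60 = 4° 1.1016′
Longitude: fractional part 0.927540 → 55.6524 minutes

4° 1.10′ S, 179° 55.65′ E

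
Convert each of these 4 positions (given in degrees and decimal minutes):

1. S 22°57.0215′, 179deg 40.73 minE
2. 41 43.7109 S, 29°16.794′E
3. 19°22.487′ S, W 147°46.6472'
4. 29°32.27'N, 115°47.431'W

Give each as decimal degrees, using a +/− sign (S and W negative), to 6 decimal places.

Point 1:
  φ: 22 + 57.0215/60 = 22.9503583
  hemisphere S, so the sign is −
  Lon: 179 + 40.73/60 = 179.6788333
  E ⇒ keep positive
Point 2:
  Latitude: 41 + 43.7109/60 = 41.7285150
  hemisphere S, so the sign is −
  Lon: 29 + 16.794/60 = 29.2799000
  E → positive
Point 3:
  Lat: 19 + 22.487/60 = 19.3747833
  S ⇒ negate
  Lon: 46.6472′ = 0.777453°; total 147.7774533
  hemisphere W, so the sign is −
Point 4:
  Lat: 29 + 32.27/60 = 29.5378333
  N ⇒ keep positive
  Lon: 115 + 47.431/60 = 115.7905167
  hemisphere W, so the sign is −

1. -22.950358, 179.678833
2. -41.728515, 29.279900
3. -19.374783, -147.777453
4. 29.537833, -115.790517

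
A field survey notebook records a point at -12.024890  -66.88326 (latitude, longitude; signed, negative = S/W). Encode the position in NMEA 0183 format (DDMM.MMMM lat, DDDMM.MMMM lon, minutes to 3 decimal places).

Latitude is negative → S; |value| = 12.024890
Lat: 12° + 0.024890 × 60 = 12° 1.49340′
Longitude is negative → W; |value| = 66.883260
Lon: 66° + 0.883260 × 60 = 66° 52.99560′

1201.493,S / 06652.996,W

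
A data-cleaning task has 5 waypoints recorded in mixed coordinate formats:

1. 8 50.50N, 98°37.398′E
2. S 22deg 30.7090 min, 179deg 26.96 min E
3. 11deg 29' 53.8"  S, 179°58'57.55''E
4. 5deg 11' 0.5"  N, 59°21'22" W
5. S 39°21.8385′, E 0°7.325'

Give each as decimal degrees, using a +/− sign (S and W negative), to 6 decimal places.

1. 8.841667, 98.623300
2. -22.511817, 179.449333
3. -11.498278, 179.982653
4. 5.183472, -59.356111
5. -39.363975, 0.122083

Point 1:
  φ: 50.5′ = 0.841667°; total 8.8416667
  N ⇒ keep positive
  λ: 98 + 37.398/60 = 98.6233000
  E → positive
Point 2:
  φ: 30.709′ = 0.511817°; total 22.5118167
  S ⇒ negate
  λ: 26.96′ = 0.449333°; total 179.4493333
  E → positive
Point 3:
  Lat: 29′ + 53.8″ = 29.89667′; 11 + 29.89667/60 = 11.4982778
  S ⇒ negate
  Lon: 179° + 58/60 + 57.55/3600 = 179 + 0.966667 + 0.015986 = 179.9826528
  E → positive
Point 4:
  Latitude: 5 + 11/60 + 0.5/3600 = 5.1834722
  N → positive
  Lon: 59° + 21/60 + 22/3600 = 59 + 0.350000 + 0.006111 = 59.3561111
  W → negative
Point 5:
  Latitude: 21.8385′ = 0.363975°; total 39.3639750
  hemisphere S, so the sign is −
  Longitude: 7.325′ = 0.122083°; total 0.1220833
  E → positive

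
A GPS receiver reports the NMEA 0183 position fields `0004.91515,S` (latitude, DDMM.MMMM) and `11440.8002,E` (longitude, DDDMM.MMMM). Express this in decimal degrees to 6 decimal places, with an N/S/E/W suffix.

0.081919° S, 114.680003° E

Latitude: split at 2 digits → 00° and 4.91515′; 0 + 4.91515/60 = 0.0819192
Lon: split at 3 digits → 114° and 40.8002′; 114 + 40.8002/60 = 114.6800033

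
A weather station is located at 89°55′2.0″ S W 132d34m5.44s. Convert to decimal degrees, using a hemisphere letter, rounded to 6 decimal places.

Lat: 55′ + 2″ = 55.03333′; 89 + 55.03333/60 = 89.9172222
Lon: 34′ + 5.44″ = 34.09067′; 132 + 34.09067/60 = 132.5681778

89.917222° S, 132.568178° W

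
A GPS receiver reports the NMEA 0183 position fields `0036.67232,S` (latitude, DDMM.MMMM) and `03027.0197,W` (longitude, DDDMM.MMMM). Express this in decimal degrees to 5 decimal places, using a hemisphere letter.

Latitude: degrees = first 2 digits = 0, minutes = 36.67232; 0 + 36.67232/60 = 0.611205
Longitude: split at 3 digits → 030° and 27.0197′; 30 + 27.0197/60 = 30.450328

0.61121° S, 30.45033° W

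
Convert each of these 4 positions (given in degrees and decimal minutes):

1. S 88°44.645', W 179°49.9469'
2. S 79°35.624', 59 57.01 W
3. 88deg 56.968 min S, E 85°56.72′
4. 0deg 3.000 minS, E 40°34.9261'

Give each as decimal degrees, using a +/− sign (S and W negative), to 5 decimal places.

1. -88.74408, -179.83245
2. -79.59373, -59.95017
3. -88.94947, 85.94533
4. -0.05000, 40.58210

Point 1:
  Lat: 88 + 44.645/60 = 88.744083
  S → negative
  λ: 49.9469′ = 0.832448°; total 179.832448
  hemisphere W, so the sign is −
Point 2:
  φ: 35.624′ = 0.593733°; total 79.593733
  hemisphere S, so the sign is −
  Lon: 57.01′ = 0.950167°; total 59.950167
  hemisphere W, so the sign is −
Point 3:
  Latitude: 88 + 56.968/60 = 88.949467
  hemisphere S, so the sign is −
  Lon: 85 + 56.72/60 = 85.945333
  E → positive
Point 4:
  φ: 0 + 3/60 = 0.050000
  S ⇒ negate
  Longitude: 40 + 34.9261/60 = 40.582102
  E ⇒ keep positive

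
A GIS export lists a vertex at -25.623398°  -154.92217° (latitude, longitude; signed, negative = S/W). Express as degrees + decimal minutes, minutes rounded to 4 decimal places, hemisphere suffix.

25° 37.4039′ S, 154° 55.3302′ W

Latitude is negative → S; |value| = 25.623398
Latitude: fractional part 0.623398 → 37.403880 minutes
Longitude is negative → W; |value| = 154.922170
λ: minutes = (154.922170 − 154) × 60 = 55.330200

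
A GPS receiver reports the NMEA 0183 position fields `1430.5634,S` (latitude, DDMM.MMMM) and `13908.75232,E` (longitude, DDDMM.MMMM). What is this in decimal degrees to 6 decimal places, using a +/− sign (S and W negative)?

-14.509390, 139.145872

φ: degrees = first 2 digits = 14, minutes = 30.5634; 14 + 30.5634/60 = 14.5093900
S ⇒ negate
Longitude: degrees = first 3 digits = 139, minutes = 8.75232; 139 + 8.75232/60 = 139.1458720
E → positive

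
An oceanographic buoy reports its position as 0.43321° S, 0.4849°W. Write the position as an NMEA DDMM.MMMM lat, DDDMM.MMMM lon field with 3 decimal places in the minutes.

0025.993,S / 00029.094,W

Lat: fractional part 0.433210 → 25.99260 minutes
Lon: 0° + 0.484900 × 60 = 0° 29.09400′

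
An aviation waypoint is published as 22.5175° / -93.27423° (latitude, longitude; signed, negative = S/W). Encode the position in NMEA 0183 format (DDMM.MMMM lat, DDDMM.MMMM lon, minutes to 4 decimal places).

2231.0500,N / 09316.4538,W

Latitude: 22° + 0.517500 × 60 = 22° 31.050000′
Longitude is negative → W; |value| = 93.274230
Longitude: fractional part 0.274230 → 16.453800 minutes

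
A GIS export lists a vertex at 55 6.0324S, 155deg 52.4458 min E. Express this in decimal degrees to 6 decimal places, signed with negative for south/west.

-55.100540, 155.874097

φ: 55 + 6.0324/60 = 55.1005400
S ⇒ negate
Longitude: 155 + 52.4458/60 = 155.8740967
E ⇒ keep positive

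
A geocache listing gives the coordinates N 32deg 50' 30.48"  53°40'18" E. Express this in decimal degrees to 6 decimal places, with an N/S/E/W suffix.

32.841800° N, 53.671667° E

φ: 50′ + 30.48″ = 50.50800′; 32 + 50.50800/60 = 32.8418000
Longitude: 53 + 40/60 + 18/3600 = 53.6716667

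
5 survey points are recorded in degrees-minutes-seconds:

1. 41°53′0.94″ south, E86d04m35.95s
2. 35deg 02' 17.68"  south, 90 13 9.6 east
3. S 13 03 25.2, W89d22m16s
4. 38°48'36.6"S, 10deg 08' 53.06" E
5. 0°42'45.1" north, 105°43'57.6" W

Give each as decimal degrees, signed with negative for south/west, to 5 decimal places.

Point 1:
  Lat: 41 + 53/60 + 0.94/3600 = 41.883594
  S ⇒ negate
  λ: 86° + 4/60 + 35.95/3600 = 86 + 0.066667 + 0.009986 = 86.076653
  E ⇒ keep positive
Point 2:
  Latitude: 35 + 2/60 + 17.68/3600 = 35.038244
  S → negative
  Longitude: 90 + 13/60 + 9.6/3600 = 90.219333
  E ⇒ keep positive
Point 3:
  φ: 13° + 3/60 + 25.2/3600 = 13 + 0.050000 + 0.007000 = 13.057000
  S → negative
  Lon: 89° + 22/60 + 16/3600 = 89 + 0.366667 + 0.004444 = 89.371111
  W → negative
Point 4:
  Lat: 38° + 48/60 + 36.6/3600 = 38 + 0.800000 + 0.010167 = 38.810167
  S → negative
  λ: 10 + 8/60 + 53.06/3600 = 10.148072
  E ⇒ keep positive
Point 5:
  Lat: 0° + 42/60 + 45.1/3600 = 0 + 0.700000 + 0.012528 = 0.712528
  N ⇒ keep positive
  λ: 105 + 43/60 + 57.6/3600 = 105.732667
  W ⇒ negate

1. -41.88359, 86.07665
2. -35.03824, 90.21933
3. -13.05700, -89.37111
4. -38.81017, 10.14807
5. 0.71253, -105.73267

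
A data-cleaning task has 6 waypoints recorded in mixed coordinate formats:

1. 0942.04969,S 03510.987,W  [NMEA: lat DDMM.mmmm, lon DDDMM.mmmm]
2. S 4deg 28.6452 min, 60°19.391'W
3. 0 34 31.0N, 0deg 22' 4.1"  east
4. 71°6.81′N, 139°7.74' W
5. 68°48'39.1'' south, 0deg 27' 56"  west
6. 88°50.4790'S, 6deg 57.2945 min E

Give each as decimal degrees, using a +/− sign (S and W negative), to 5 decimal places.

Point 1:
  Latitude: split at 2 digits → 09° and 42.04969′; 9 + 42.04969/60 = 9.700828
  S → negative
  λ: degrees = first 3 digits = 35, minutes = 10.987; 35 + 10.987/60 = 35.183117
  hemisphere W, so the sign is −
Point 2:
  Lat: 28.6452′ = 0.477420°; total 4.477420
  S → negative
  Lon: 60 + 19.391/60 = 60.323183
  W → negative
Point 3:
  Latitude: 34′ + 31″ = 34.51667′; 0 + 34.51667/60 = 0.575278
  N ⇒ keep positive
  Longitude: 0 + 22/60 + 4.1/3600 = 0.367806
  E → positive
Point 4:
  Lat: 6.81′ = 0.113500°; total 71.113500
  N ⇒ keep positive
  Longitude: 7.74′ = 0.129000°; total 139.129000
  hemisphere W, so the sign is −
Point 5:
  φ: 48′ + 39.1″ = 48.65167′; 68 + 48.65167/60 = 68.810861
  hemisphere S, so the sign is −
  λ: 0 + 27/60 + 56/3600 = 0.465556
  W → negative
Point 6:
  Lat: 50.479′ = 0.841317°; total 88.841317
  S ⇒ negate
  λ: 57.2945′ = 0.954908°; total 6.954908
  E → positive

1. -9.70083, -35.18312
2. -4.47742, -60.32318
3. 0.57528, 0.36781
4. 71.11350, -139.12900
5. -68.81086, -0.46556
6. -88.84132, 6.95491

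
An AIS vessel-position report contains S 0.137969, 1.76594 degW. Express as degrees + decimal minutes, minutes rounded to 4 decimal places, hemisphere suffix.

φ: minutes = (0.137969 − 0) × 60 = 8.278140
Longitude: minutes = (1.765940 − 1) × 60 = 45.956400

0° 8.2781′ S, 1° 45.9564′ W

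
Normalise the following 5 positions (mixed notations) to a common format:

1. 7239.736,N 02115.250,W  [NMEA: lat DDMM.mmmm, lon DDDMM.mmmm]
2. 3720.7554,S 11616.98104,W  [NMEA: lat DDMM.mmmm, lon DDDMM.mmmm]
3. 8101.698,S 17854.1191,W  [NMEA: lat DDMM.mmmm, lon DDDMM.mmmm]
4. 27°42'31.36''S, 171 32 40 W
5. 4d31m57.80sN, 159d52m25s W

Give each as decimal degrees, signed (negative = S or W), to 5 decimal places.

Point 1:
  φ: split at 2 digits → 72° and 39.736′; 72 + 39.736/60 = 72.662267
  N → positive
  λ: degrees = first 3 digits = 21, minutes = 15.25; 21 + 15.25/60 = 21.254167
  W → negative
Point 2:
  φ: degrees = first 2 digits = 37, minutes = 20.7554; 37 + 20.7554/60 = 37.345923
  S → negative
  λ: degrees = first 3 digits = 116, minutes = 16.98104; 116 + 16.98104/60 = 116.283017
  W ⇒ negate
Point 3:
  Lat: split at 2 digits → 81° and 1.698′; 81 + 1.698/60 = 81.028300
  hemisphere S, so the sign is −
  λ: split at 3 digits → 178° and 54.1191′; 178 + 54.1191/60 = 178.901985
  W → negative
Point 4:
  φ: 42′ + 31.36″ = 42.52267′; 27 + 42.52267/60 = 27.708711
  S → negative
  λ: 32′ + 40″ = 32.66667′; 171 + 32.66667/60 = 171.544444
  hemisphere W, so the sign is −
Point 5:
  Latitude: 31′ + 57.8″ = 31.96333′; 4 + 31.96333/60 = 4.532722
  N ⇒ keep positive
  λ: 159 + 52/60 + 25/3600 = 159.873611
  W ⇒ negate

1. 72.66227, -21.25417
2. -37.34592, -116.28302
3. -81.02830, -178.90199
4. -27.70871, -171.54444
5. 4.53272, -159.87361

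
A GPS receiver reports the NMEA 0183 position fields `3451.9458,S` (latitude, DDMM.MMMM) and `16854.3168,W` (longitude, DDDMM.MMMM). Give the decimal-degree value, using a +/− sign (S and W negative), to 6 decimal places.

-34.865763, -168.905280

Lat: split at 2 digits → 34° and 51.9458′; 34 + 51.9458/60 = 34.8657633
hemisphere S, so the sign is −
Longitude: split at 3 digits → 168° and 54.3168′; 168 + 54.3168/60 = 168.9052800
W ⇒ negate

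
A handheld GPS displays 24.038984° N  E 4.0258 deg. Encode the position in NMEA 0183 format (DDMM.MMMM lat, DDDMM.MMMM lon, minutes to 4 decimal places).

2402.3390,N / 00401.5480,E

Latitude: minutes = (24.038984 − 24) × 60 = 2.339040
Lon: 4° + 0.025800 × 60 = 4° 1.548000′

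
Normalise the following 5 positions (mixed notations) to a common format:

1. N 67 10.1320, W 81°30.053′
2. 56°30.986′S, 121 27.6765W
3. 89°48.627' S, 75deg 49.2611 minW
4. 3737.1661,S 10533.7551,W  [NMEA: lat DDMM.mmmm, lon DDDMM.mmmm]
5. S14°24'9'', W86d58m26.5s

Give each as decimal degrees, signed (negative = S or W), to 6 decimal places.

Point 1:
  φ: 67 + 10.132/60 = 67.1688667
  N → positive
  Lon: 81 + 30.053/60 = 81.5008833
  W → negative
Point 2:
  Lat: 56 + 30.986/60 = 56.5164333
  S ⇒ negate
  Lon: 121 + 27.6765/60 = 121.4612750
  W → negative
Point 3:
  φ: 89 + 48.627/60 = 89.8104500
  S ⇒ negate
  Lon: 49.2611′ = 0.821018°; total 75.8210183
  hemisphere W, so the sign is −
Point 4:
  Latitude: degrees = first 2 digits = 37, minutes = 37.1661; 37 + 37.1661/60 = 37.6194350
  S ⇒ negate
  λ: degrees = first 3 digits = 105, minutes = 33.7551; 105 + 33.7551/60 = 105.5625850
  hemisphere W, so the sign is −
Point 5:
  φ: 24′ + 9″ = 24.15000′; 14 + 24.15000/60 = 14.4025000
  S ⇒ negate
  Longitude: 58′ + 26.5″ = 58.44167′; 86 + 58.44167/60 = 86.9740278
  W → negative

1. 67.168867, -81.500883
2. -56.516433, -121.461275
3. -89.810450, -75.821018
4. -37.619435, -105.562585
5. -14.402500, -86.974028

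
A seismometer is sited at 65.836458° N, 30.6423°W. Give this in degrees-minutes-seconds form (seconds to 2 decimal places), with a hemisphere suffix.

φ: 0.836458 × 60 = 50.18748′ → 50′, remainder × 60 = 11.2488″
λ: 0.642300 × 60 = 38.53800′ → 38′, remainder × 60 = 32.2800″

65°50′11.25″ N, 30°38′32.28″ W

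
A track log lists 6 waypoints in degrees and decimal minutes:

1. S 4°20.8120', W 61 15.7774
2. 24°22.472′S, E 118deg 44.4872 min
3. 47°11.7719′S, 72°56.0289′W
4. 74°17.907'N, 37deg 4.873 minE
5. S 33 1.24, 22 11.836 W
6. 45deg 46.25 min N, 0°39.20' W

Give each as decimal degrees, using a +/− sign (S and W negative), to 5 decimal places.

1. -4.34687, -61.26296
2. -24.37453, 118.74145
3. -47.19620, -72.93382
4. 74.29845, 37.08122
5. -33.02067, -22.19727
6. 45.77083, -0.65333

Point 1:
  Lat: 20.812′ = 0.346867°; total 4.346867
  hemisphere S, so the sign is −
  λ: 15.7774′ = 0.262957°; total 61.262957
  hemisphere W, so the sign is −
Point 2:
  φ: 22.472′ = 0.374533°; total 24.374533
  S ⇒ negate
  Longitude: 118 + 44.4872/60 = 118.741453
  E → positive
Point 3:
  Lat: 47 + 11.7719/60 = 47.196198
  S → negative
  Longitude: 72 + 56.0289/60 = 72.933815
  W → negative
Point 4:
  Latitude: 17.907′ = 0.298450°; total 74.298450
  N → positive
  Lon: 37 + 4.873/60 = 37.081217
  E → positive
Point 5:
  Latitude: 33 + 1.24/60 = 33.020667
  hemisphere S, so the sign is −
  λ: 11.836′ = 0.197267°; total 22.197267
  W ⇒ negate
Point 6:
  φ: 46.25′ = 0.770833°; total 45.770833
  N ⇒ keep positive
  λ: 39.2′ = 0.653333°; total 0.653333
  W → negative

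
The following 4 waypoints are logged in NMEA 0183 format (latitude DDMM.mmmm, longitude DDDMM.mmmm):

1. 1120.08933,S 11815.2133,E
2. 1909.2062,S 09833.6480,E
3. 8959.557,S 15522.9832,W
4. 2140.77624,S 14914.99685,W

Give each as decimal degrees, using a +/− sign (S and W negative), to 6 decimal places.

Point 1:
  Lat: degrees = first 2 digits = 11, minutes = 20.08933; 11 + 20.08933/60 = 11.3348222
  S → negative
  Lon: split at 3 digits → 118° and 15.2133′; 118 + 15.2133/60 = 118.2535550
  E ⇒ keep positive
Point 2:
  φ: degrees = first 2 digits = 19, minutes = 9.2062; 19 + 9.2062/60 = 19.1534367
  S → negative
  Longitude: degrees = first 3 digits = 98, minutes = 33.648; 98 + 33.648/60 = 98.5608000
  E → positive
Point 3:
  Lat: degrees = first 2 digits = 89, minutes = 59.557; 89 + 59.557/60 = 89.9926167
  S → negative
  λ: degrees = first 3 digits = 155, minutes = 22.9832; 155 + 22.9832/60 = 155.3830533
  hemisphere W, so the sign is −
Point 4:
  φ: degrees = first 2 digits = 21, minutes = 40.77624; 21 + 40.77624/60 = 21.6796040
  S → negative
  Longitude: degrees = first 3 digits = 149, minutes = 14.99685; 149 + 14.99685/60 = 149.2499475
  W ⇒ negate

1. -11.334822, 118.253555
2. -19.153437, 98.560800
3. -89.992617, -155.383053
4. -21.679604, -149.249948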